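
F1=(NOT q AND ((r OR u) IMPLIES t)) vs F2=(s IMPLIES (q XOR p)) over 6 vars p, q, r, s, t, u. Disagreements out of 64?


F1 = (NOT q AND ((r OR u) IMPLIES t))
F2 = (s IMPLIES (q XOR p))
Evaluate both on each of 64 rows (bits = p,q,r,s,t,u):
  row 0 [000000]: F1=1 F2=1 -> 0
  row 1 [000001]: F1=0 F2=1 (differ) -> 1
  row 2 [000010]: F1=1 F2=1 -> 0
  row 3 [000011]: F1=1 F2=1 -> 0
  row 4 [000100]: F1=1 F2=0 (differ) -> 1
  (every remaining row is evaluated the same way; all 64 results are listed next)
Full result column, 8 rows per line (p,q,r fixed per line; s,t,u runs 000..111 left to right):
  rows 0-7 [p,q,r=000]: 01001011  (ones: 4)
  rows 8-15 [p,q,r=001]: 11000011  (ones: 4)
  rows 16-23 [p,q,r=010]: 11111111  (ones: 8)
  rows 24-31 [p,q,r=011]: 11111111  (ones: 8)
  rows 32-39 [p,q,r=100]: 01000100  (ones: 2)
  rows 40-47 [p,q,r=101]: 11001100  (ones: 4)
  rows 48-55 [p,q,r=110]: 11110000  (ones: 4)
  rows 56-63 [p,q,r=111]: 11110000  (ones: 4)
Disagreements = 4+4+8+8+2+4+4+4 = 38

38


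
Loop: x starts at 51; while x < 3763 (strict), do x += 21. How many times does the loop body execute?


Step 1: x goes from 51 toward 3763 by 21; the body runs while x<3763, so iterations = ceil((bound-start)/step)
Step 2: Distance=3712
Step 3: ceil(3712/21)=177

177


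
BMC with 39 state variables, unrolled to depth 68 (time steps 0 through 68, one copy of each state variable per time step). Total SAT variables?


BMC unrolls to depth k, creating one copy of each state var for steps 0..k.
Step count = 68 + 1 = 69 (steps 0 through 68)
Vars per step = 39
Total = 39 * 69 = 2691

2691


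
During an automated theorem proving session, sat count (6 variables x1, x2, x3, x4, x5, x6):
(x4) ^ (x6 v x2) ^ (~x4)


CNF with 3 clauses over 6 vars (64 assignments).
An assignment satisfies CNF iff every clause has >=1 true literal.
Check each row (bits = x1,x2,x3,x4,x5,x6; clause T/F shown):
  row 0 [000000]: clauses=FFT -> 0
  row 1 [000001]: clauses=FTT -> 0
  row 2 [000010]: clauses=FFT -> 0
  row 3 [000011]: clauses=FTT -> 0
  row 4 [000100]: clauses=TFF -> 0
  (every remaining row is evaluated the same way; all 64 results are listed next)
Full result column, 8 rows per line (x1,x2,x3 fixed per line; x4,x5,x6 runs 000..111 left to right):
  rows 0-7 [x1,x2,x3=000]: 00000000  (ones: 0)
  rows 8-15 [x1,x2,x3=001]: 00000000  (ones: 0)
  rows 16-23 [x1,x2,x3=010]: 00000000  (ones: 0)
  rows 24-31 [x1,x2,x3=011]: 00000000  (ones: 0)
  rows 32-39 [x1,x2,x3=100]: 00000000  (ones: 0)
  rows 40-47 [x1,x2,x3=101]: 00000000  (ones: 0)
  rows 48-55 [x1,x2,x3=110]: 00000000  (ones: 0)
  rows 56-63 [x1,x2,x3=111]: 00000000  (ones: 0)
Satisfying assignments = 0+0+0+0+0+0+0+0 = 0

0


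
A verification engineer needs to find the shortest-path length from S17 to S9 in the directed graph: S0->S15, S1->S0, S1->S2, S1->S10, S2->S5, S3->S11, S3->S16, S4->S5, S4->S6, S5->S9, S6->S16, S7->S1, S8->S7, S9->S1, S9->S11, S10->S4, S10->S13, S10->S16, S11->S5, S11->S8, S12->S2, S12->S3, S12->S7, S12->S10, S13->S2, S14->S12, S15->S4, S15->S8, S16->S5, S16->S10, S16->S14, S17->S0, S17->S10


BFS layer-by-layer from S17:
  dist 0: {S17}
  dist 1: {S0, S10}
  dist 2: {S4, S13, S15, S16}
  dist 3: {S2, S5, S6, S8, S14}
  dist 4: {S7, S9, S12}
  -> S9 reached at distance 4
Shortest path length = 4

4


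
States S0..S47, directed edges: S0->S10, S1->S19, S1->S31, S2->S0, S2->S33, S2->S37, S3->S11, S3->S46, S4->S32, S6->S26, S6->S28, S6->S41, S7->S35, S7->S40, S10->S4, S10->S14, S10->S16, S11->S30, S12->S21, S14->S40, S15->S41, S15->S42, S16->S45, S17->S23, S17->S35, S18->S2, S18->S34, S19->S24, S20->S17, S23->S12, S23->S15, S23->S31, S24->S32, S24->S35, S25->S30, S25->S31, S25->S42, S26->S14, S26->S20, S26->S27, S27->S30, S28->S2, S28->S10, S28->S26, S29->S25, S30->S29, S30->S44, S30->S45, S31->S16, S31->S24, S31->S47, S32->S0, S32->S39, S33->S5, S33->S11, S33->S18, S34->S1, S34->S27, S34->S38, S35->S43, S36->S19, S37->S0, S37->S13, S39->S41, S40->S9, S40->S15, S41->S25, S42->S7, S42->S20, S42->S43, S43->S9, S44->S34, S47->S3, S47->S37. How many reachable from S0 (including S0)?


BFS from S0:
  layer 0: {S0}
  layer 1: {S10}
  layer 2: {S4, S14, S16}
  layer 3: {S32, S40, S45}
  layer 4: {S9, S15, S39}
  layer 5: {S41, S42}
  layer 6: {S7, S20, S25, S43}
  layer 7: {S17, S30, S31, S35}
  layer 8: {S23, S24, S29, S44, S47}
  layer 9: {S3, S12, S34, S37}
  layer 10: {S1, S11, S13, S21, S27, S38, S46}
  layer 11: {S19}
Reachable set: {S0, S1, S3, S4, S7, S9, S10, S11, S12, S13, S14, S15, S16, S17, S19, S20, S21, S23, S24, S25, S27, S29, S30, S31, S32, S34, S35, S37, S38, S39, S40, S41, S42, S43, S44, S45, S46, S47}
Count = 38

38


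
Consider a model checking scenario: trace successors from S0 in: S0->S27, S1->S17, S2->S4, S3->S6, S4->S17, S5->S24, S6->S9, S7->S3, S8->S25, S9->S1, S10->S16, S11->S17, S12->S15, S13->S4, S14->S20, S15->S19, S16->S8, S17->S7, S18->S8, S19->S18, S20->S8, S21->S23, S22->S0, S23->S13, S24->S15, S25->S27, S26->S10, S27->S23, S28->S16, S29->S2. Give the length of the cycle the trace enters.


Trace from S0 until a state repeats:
  S0 -> S27 -> S23 -> S13 -> S4 -> S17 -> S7 -> S3 -> S6 -> S9 -> S1 -> S17
S17 first seen at step 5, revisited at step 11.
Cycle length = 11 - 5 = 6

6


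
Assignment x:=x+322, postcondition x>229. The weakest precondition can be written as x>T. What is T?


Formula: wp(x:=E, P) = P[E/x] (substitute E for x in postcondition)
Step 1: Postcondition: x>229
Step 2: Substitute x+322 for x: x+322>229
Step 3: Solve for x: x > 229-322 = -93

-93


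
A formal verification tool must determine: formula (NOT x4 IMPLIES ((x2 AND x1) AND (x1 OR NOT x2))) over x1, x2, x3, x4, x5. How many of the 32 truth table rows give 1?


Formula: (NOT x4 IMPLIES ((x2 AND x1) AND (x1 OR NOT x2))) over 5 vars (32 rows)
Evaluate each row (x1, x2, x3, x4, x5 as bits, MSB first):
  row 0 [00000]: (NOT 0 IMPLIES ((0 AND 0) AND (0 OR NOT 0))) -> 0
  row 1 [00001]: (NOT 0 IMPLIES ((0 AND 0) AND (0 OR NOT 0))) -> 0
  row 2 [00010]: (NOT 1 IMPLIES ((0 AND 0) AND (0 OR NOT 0))) -> 1
  row 3 [00011]: (NOT 1 IMPLIES ((0 AND 0) AND (0 OR NOT 0))) -> 1
  row 4 [00100]: (NOT 0 IMPLIES ((0 AND 0) AND (0 OR NOT 0))) -> 0
  row 5 [00101]: (NOT 0 IMPLIES ((0 AND 0) AND (0 OR NOT 0))) -> 0
  row 6 [00110]: (NOT 1 IMPLIES ((0 AND 0) AND (0 OR NOT 0))) -> 1
  row 7 [00111]: (NOT 1 IMPLIES ((0 AND 0) AND (0 OR NOT 0))) -> 1
  row 8 [01000]: (NOT 0 IMPLIES ((1 AND 0) AND (0 OR NOT 1))) -> 0
  row 9 [01001]: (NOT 0 IMPLIES ((1 AND 0) AND (0 OR NOT 1))) -> 0
  row 10 [01010]: (NOT 1 IMPLIES ((1 AND 0) AND (0 OR NOT 1))) -> 1
  row 11 [01011]: (NOT 1 IMPLIES ((1 AND 0) AND (0 OR NOT 1))) -> 1
  row 12 [01100]: (NOT 0 IMPLIES ((1 AND 0) AND (0 OR NOT 1))) -> 0
  row 13 [01101]: (NOT 0 IMPLIES ((1 AND 0) AND (0 OR NOT 1))) -> 0
  row 14 [01110]: (NOT 1 IMPLIES ((1 AND 0) AND (0 OR NOT 1))) -> 1
  row 15 [01111]: (NOT 1 IMPLIES ((1 AND 0) AND (0 OR NOT 1))) -> 1
  row 16 [10000]: (NOT 0 IMPLIES ((0 AND 1) AND (1 OR NOT 0))) -> 0
  row 17 [10001]: (NOT 0 IMPLIES ((0 AND 1) AND (1 OR NOT 0))) -> 0
  row 18 [10010]: (NOT 1 IMPLIES ((0 AND 1) AND (1 OR NOT 0))) -> 1
  row 19 [10011]: (NOT 1 IMPLIES ((0 AND 1) AND (1 OR NOT 0))) -> 1
  row 20 [10100]: (NOT 0 IMPLIES ((0 AND 1) AND (1 OR NOT 0))) -> 0
  row 21 [10101]: (NOT 0 IMPLIES ((0 AND 1) AND (1 OR NOT 0))) -> 0
  row 22 [10110]: (NOT 1 IMPLIES ((0 AND 1) AND (1 OR NOT 0))) -> 1
  row 23 [10111]: (NOT 1 IMPLIES ((0 AND 1) AND (1 OR NOT 0))) -> 1
  row 24 [11000]: (NOT 0 IMPLIES ((1 AND 1) AND (1 OR NOT 1))) -> 1
  row 25 [11001]: (NOT 0 IMPLIES ((1 AND 1) AND (1 OR NOT 1))) -> 1
  row 26 [11010]: (NOT 1 IMPLIES ((1 AND 1) AND (1 OR NOT 1))) -> 1
  row 27 [11011]: (NOT 1 IMPLIES ((1 AND 1) AND (1 OR NOT 1))) -> 1
  row 28 [11100]: (NOT 0 IMPLIES ((1 AND 1) AND (1 OR NOT 1))) -> 1
  row 29 [11101]: (NOT 0 IMPLIES ((1 AND 1) AND (1 OR NOT 1))) -> 1
  row 30 [11110]: (NOT 1 IMPLIES ((1 AND 1) AND (1 OR NOT 1))) -> 1
  row 31 [11111]: (NOT 1 IMPLIES ((1 AND 1) AND (1 OR NOT 1))) -> 1
Full result column, 8 rows per line (x1,x2 fixed per line; x3,x4,x5 runs 000..111 left to right):
  rows 0-7 [x1,x2=00]: 00110011  (ones: 4)
  rows 8-15 [x1,x2=01]: 00110011  (ones: 4)
  rows 16-23 [x1,x2=10]: 00110011  (ones: 4)
  rows 24-31 [x1,x2=11]: 11111111  (ones: 8)
Count of 1-rows = 4+4+4+8 = 20

20


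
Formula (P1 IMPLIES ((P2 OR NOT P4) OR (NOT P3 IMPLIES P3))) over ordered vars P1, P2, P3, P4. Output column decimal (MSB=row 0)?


Formula: (P1 IMPLIES ((P2 OR NOT P4) OR (NOT P3 IMPLIES P3))) over P1, P2, P3, P4 (16 rows)
Evaluate each row (bits = P1,P2,P3,P4, MSB first):
  row 0 [0000]: (0 IMPLIES ((0 OR NOT 0) OR (NOT 0 IMPLIES 0))) -> 1
  row 1 [0001]: (0 IMPLIES ((0 OR NOT 1) OR (NOT 0 IMPLIES 0))) -> 1
  row 2 [0010]: (0 IMPLIES ((0 OR NOT 0) OR (NOT 1 IMPLIES 1))) -> 1
  row 3 [0011]: (0 IMPLIES ((0 OR NOT 1) OR (NOT 1 IMPLIES 1))) -> 1
  row 4 [0100]: (0 IMPLIES ((1 OR NOT 0) OR (NOT 0 IMPLIES 0))) -> 1
  row 5 [0101]: (0 IMPLIES ((1 OR NOT 1) OR (NOT 0 IMPLIES 0))) -> 1
  row 6 [0110]: (0 IMPLIES ((1 OR NOT 0) OR (NOT 1 IMPLIES 1))) -> 1
  row 7 [0111]: (0 IMPLIES ((1 OR NOT 1) OR (NOT 1 IMPLIES 1))) -> 1
  row 8 [1000]: (1 IMPLIES ((0 OR NOT 0) OR (NOT 0 IMPLIES 0))) -> 1
  row 9 [1001]: (1 IMPLIES ((0 OR NOT 1) OR (NOT 0 IMPLIES 0))) -> 0
  row 10 [1010]: (1 IMPLIES ((0 OR NOT 0) OR (NOT 1 IMPLIES 1))) -> 1
  row 11 [1011]: (1 IMPLIES ((0 OR NOT 1) OR (NOT 1 IMPLIES 1))) -> 1
  row 12 [1100]: (1 IMPLIES ((1 OR NOT 0) OR (NOT 0 IMPLIES 0))) -> 1
  row 13 [1101]: (1 IMPLIES ((1 OR NOT 1) OR (NOT 0 IMPLIES 0))) -> 1
  row 14 [1110]: (1 IMPLIES ((1 OR NOT 0) OR (NOT 1 IMPLIES 1))) -> 1
  row 15 [1111]: (1 IMPLIES ((1 OR NOT 1) OR (NOT 1 IMPLIES 1))) -> 1
Full result column, 4 rows per line (P1,P2 fixed per line; P3,P4 runs 00..11 left to right):
  rows 0-3 [P1,P2=00]: 1111  = hex F
  rows 4-7 [P1,P2=01]: 1111  = hex F
  rows 8-11 [P1,P2=10]: 1011  = hex B
  rows 12-15 [P1,P2=11]: 1111  = hex F
Output column (row 0 .. row 15) = 1111111110111111
Output column grouped in 4s = 1111 1111 1011 1111 = 0xFFBF
Convert to decimal digit by digit (value = value*16 + digit):
  F -> 15
  15*16 + 15 (F) = 255
  255*16 + 11 (B) = 4091
  4091*16 + 15 (F) = 65471
Decimal = 65471

65471


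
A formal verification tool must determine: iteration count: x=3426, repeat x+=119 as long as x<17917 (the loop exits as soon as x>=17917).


Step 1: x goes from 3426 toward 17917 by 119; the body runs while x<17917, so iterations = ceil((bound-start)/step)
Step 2: Distance=14491
Step 3: ceil(14491/119)=122

122


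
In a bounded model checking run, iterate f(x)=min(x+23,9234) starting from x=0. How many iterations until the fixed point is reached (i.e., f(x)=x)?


Step 1: x=0, cap=9234, increment=23
Step 2: x grows by 23 each step until capped at 9234; fixed point is x=9234
Step 3: iterations = ceil(9234/23) = 402

402


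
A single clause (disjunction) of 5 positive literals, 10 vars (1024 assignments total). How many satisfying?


Step 1: Total=2^10=1024
Step 2: Unsat when all 5 false: 2^5=32
Step 3: Sat=1024-32=992

992


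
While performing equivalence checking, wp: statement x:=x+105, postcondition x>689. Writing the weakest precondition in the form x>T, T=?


Formula: wp(x:=E, P) = P[E/x] (substitute E for x in postcondition)
Step 1: Postcondition: x>689
Step 2: Substitute x+105 for x: x+105>689
Step 3: Solve for x: x > 689-105 = 584

584


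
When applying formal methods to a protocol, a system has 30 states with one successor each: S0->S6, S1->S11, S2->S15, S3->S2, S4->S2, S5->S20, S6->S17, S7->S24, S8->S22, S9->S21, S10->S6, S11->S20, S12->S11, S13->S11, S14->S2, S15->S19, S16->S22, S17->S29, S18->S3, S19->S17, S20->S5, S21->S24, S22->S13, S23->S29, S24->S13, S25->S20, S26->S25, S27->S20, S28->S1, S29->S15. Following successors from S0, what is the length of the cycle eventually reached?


Trace from S0 until a state repeats:
  S0 -> S6 -> S17 -> S29 -> S15 -> S19 -> S17
S17 first seen at step 2, revisited at step 6.
Cycle length = 6 - 2 = 4

4


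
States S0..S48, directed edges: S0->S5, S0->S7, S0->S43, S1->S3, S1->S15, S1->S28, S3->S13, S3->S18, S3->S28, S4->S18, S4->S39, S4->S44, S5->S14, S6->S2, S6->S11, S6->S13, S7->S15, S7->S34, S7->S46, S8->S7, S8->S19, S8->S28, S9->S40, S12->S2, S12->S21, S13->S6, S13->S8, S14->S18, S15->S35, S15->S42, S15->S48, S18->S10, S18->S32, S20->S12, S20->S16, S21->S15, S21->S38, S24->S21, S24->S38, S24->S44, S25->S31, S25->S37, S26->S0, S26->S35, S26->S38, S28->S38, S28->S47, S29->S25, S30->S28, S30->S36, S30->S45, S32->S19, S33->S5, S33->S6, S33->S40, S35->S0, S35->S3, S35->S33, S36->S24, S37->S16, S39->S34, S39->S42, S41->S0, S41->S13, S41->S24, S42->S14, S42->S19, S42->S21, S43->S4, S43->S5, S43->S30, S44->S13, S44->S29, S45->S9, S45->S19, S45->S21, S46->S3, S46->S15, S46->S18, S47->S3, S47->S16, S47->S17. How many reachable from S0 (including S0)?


BFS from S0:
  layer 0: {S0}
  layer 1: {S5, S7, S43}
  layer 2: {S4, S14, S15, S30, S34, S46}
  layer 3: {S3, S18, S28, S35, S36, S39, S42, S44, S45, S48}
  layer 4: {S9, S10, S13, S19, S21, S24, S29, S32, S33, S38, S47}
  layer 5: {S6, S8, S16, S17, S25, S40}
  layer 6: {S2, S11, S31, S37}
Reachable set: {S0, S2, S3, S4, S5, S6, S7, S8, S9, S10, S11, S13, S14, S15, S16, S17, S18, S19, S21, S24, S25, S28, S29, S30, S31, S32, S33, S34, S35, S36, S37, S38, S39, S40, S42, S43, S44, S45, S46, S47, S48}
Count = 41

41


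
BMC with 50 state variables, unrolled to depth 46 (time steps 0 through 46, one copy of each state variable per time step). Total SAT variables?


BMC unrolls to depth k, creating one copy of each state var for steps 0..k.
Step count = 46 + 1 = 47 (steps 0 through 46)
Vars per step = 50
Total = 50 * 47 = 2350

2350


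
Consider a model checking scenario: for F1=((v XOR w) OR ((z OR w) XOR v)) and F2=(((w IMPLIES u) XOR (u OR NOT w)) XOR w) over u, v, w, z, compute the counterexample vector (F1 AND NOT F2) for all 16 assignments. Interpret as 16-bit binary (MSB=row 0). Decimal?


F1 = ((v XOR w) OR ((z OR w) XOR v))
F2 = (((w IMPLIES u) XOR (u OR NOT w)) XOR w)
Counterexample to F1=>F2 is where F1=1 and F2=0.
Evaluate each row (bits = u,v,w,z, MSB first):
  row 0 [0000]: F1=0 F2=0 -> F1&~F2 -> 0
  row 1 [0001]: F1=1 F2=0 -> F1&~F2 -> 1
  row 2 [0010]: F1=1 F2=1 -> F1&~F2 -> 0
  row 3 [0011]: F1=1 F2=1 -> F1&~F2 -> 0
  row 4 [0100]: F1=1 F2=0 -> F1&~F2 -> 1
  row 5 [0101]: F1=1 F2=0 -> F1&~F2 -> 1
  row 6 [0110]: F1=0 F2=1 -> F1&~F2 -> 0
  row 7 [0111]: F1=0 F2=1 -> F1&~F2 -> 0
  row 8 [1000]: F1=0 F2=0 -> F1&~F2 -> 0
  row 9 [1001]: F1=1 F2=0 -> F1&~F2 -> 1
  row 10 [1010]: F1=1 F2=1 -> F1&~F2 -> 0
  row 11 [1011]: F1=1 F2=1 -> F1&~F2 -> 0
  row 12 [1100]: F1=1 F2=0 -> F1&~F2 -> 1
  row 13 [1101]: F1=1 F2=0 -> F1&~F2 -> 1
  row 14 [1110]: F1=0 F2=1 -> F1&~F2 -> 0
  row 15 [1111]: F1=0 F2=1 -> F1&~F2 -> 0
Full result column, 4 rows per line (u,v fixed per line; w,z runs 00..11 left to right):
  rows 0-3 [u,v=00]: 0100  = hex 4
  rows 4-7 [u,v=01]: 1100  = hex C
  rows 8-11 [u,v=10]: 0100  = hex 4
  rows 12-15 [u,v=11]: 1100  = hex C
Counterexample vector (row 0 .. row 15) = 0100110001001100
Output column grouped in 4s = 0100 1100 0100 1100 = 0x4C4C
Convert to decimal digit by digit (value = value*16 + digit):
  4 -> 4
  4*16 + 12 (C) = 76
  76*16 + 4 = 1220
  1220*16 + 12 (C) = 19532
Decimal = 19532

19532


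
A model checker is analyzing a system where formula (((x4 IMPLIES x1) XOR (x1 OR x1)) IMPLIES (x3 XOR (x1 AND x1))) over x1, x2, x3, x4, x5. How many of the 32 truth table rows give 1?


Formula: (((x4 IMPLIES x1) XOR (x1 OR x1)) IMPLIES (x3 XOR (x1 AND x1))) over 5 vars (32 rows)
Evaluate each row (x1, x2, x3, x4, x5 as bits, MSB first):
  row 0 [00000]: (((0 IMPLIES 0) XOR (0 OR 0)) IMPLIES (0 XOR (0 AND 0))) -> 0
  row 1 [00001]: (((0 IMPLIES 0) XOR (0 OR 0)) IMPLIES (0 XOR (0 AND 0))) -> 0
  row 2 [00010]: (((1 IMPLIES 0) XOR (0 OR 0)) IMPLIES (0 XOR (0 AND 0))) -> 1
  row 3 [00011]: (((1 IMPLIES 0) XOR (0 OR 0)) IMPLIES (0 XOR (0 AND 0))) -> 1
  row 4 [00100]: (((0 IMPLIES 0) XOR (0 OR 0)) IMPLIES (1 XOR (0 AND 0))) -> 1
  row 5 [00101]: (((0 IMPLIES 0) XOR (0 OR 0)) IMPLIES (1 XOR (0 AND 0))) -> 1
  row 6 [00110]: (((1 IMPLIES 0) XOR (0 OR 0)) IMPLIES (1 XOR (0 AND 0))) -> 1
  row 7 [00111]: (((1 IMPLIES 0) XOR (0 OR 0)) IMPLIES (1 XOR (0 AND 0))) -> 1
  row 8 [01000]: (((0 IMPLIES 0) XOR (0 OR 0)) IMPLIES (0 XOR (0 AND 0))) -> 0
  row 9 [01001]: (((0 IMPLIES 0) XOR (0 OR 0)) IMPLIES (0 XOR (0 AND 0))) -> 0
  row 10 [01010]: (((1 IMPLIES 0) XOR (0 OR 0)) IMPLIES (0 XOR (0 AND 0))) -> 1
  row 11 [01011]: (((1 IMPLIES 0) XOR (0 OR 0)) IMPLIES (0 XOR (0 AND 0))) -> 1
  row 12 [01100]: (((0 IMPLIES 0) XOR (0 OR 0)) IMPLIES (1 XOR (0 AND 0))) -> 1
  row 13 [01101]: (((0 IMPLIES 0) XOR (0 OR 0)) IMPLIES (1 XOR (0 AND 0))) -> 1
  row 14 [01110]: (((1 IMPLIES 0) XOR (0 OR 0)) IMPLIES (1 XOR (0 AND 0))) -> 1
  row 15 [01111]: (((1 IMPLIES 0) XOR (0 OR 0)) IMPLIES (1 XOR (0 AND 0))) -> 1
  row 16 [10000]: (((0 IMPLIES 1) XOR (1 OR 1)) IMPLIES (0 XOR (1 AND 1))) -> 1
  row 17 [10001]: (((0 IMPLIES 1) XOR (1 OR 1)) IMPLIES (0 XOR (1 AND 1))) -> 1
  row 18 [10010]: (((1 IMPLIES 1) XOR (1 OR 1)) IMPLIES (0 XOR (1 AND 1))) -> 1
  row 19 [10011]: (((1 IMPLIES 1) XOR (1 OR 1)) IMPLIES (0 XOR (1 AND 1))) -> 1
  row 20 [10100]: (((0 IMPLIES 1) XOR (1 OR 1)) IMPLIES (1 XOR (1 AND 1))) -> 1
  row 21 [10101]: (((0 IMPLIES 1) XOR (1 OR 1)) IMPLIES (1 XOR (1 AND 1))) -> 1
  row 22 [10110]: (((1 IMPLIES 1) XOR (1 OR 1)) IMPLIES (1 XOR (1 AND 1))) -> 1
  row 23 [10111]: (((1 IMPLIES 1) XOR (1 OR 1)) IMPLIES (1 XOR (1 AND 1))) -> 1
  row 24 [11000]: (((0 IMPLIES 1) XOR (1 OR 1)) IMPLIES (0 XOR (1 AND 1))) -> 1
  row 25 [11001]: (((0 IMPLIES 1) XOR (1 OR 1)) IMPLIES (0 XOR (1 AND 1))) -> 1
  row 26 [11010]: (((1 IMPLIES 1) XOR (1 OR 1)) IMPLIES (0 XOR (1 AND 1))) -> 1
  row 27 [11011]: (((1 IMPLIES 1) XOR (1 OR 1)) IMPLIES (0 XOR (1 AND 1))) -> 1
  row 28 [11100]: (((0 IMPLIES 1) XOR (1 OR 1)) IMPLIES (1 XOR (1 AND 1))) -> 1
  row 29 [11101]: (((0 IMPLIES 1) XOR (1 OR 1)) IMPLIES (1 XOR (1 AND 1))) -> 1
  row 30 [11110]: (((1 IMPLIES 1) XOR (1 OR 1)) IMPLIES (1 XOR (1 AND 1))) -> 1
  row 31 [11111]: (((1 IMPLIES 1) XOR (1 OR 1)) IMPLIES (1 XOR (1 AND 1))) -> 1
Full result column, 8 rows per line (x1,x2 fixed per line; x3,x4,x5 runs 000..111 left to right):
  rows 0-7 [x1,x2=00]: 00111111  (ones: 6)
  rows 8-15 [x1,x2=01]: 00111111  (ones: 6)
  rows 16-23 [x1,x2=10]: 11111111  (ones: 8)
  rows 24-31 [x1,x2=11]: 11111111  (ones: 8)
Count of 1-rows = 6+6+8+8 = 28

28


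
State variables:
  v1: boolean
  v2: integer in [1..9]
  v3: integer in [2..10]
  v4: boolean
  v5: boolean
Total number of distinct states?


State space = product of domain sizes of all variables.
Domain sizes:
  v1 (boolean): 2
  v2 (integer in [1..9]): 9
  v3 (integer in [2..10]): 9
  v4 (boolean): 2
  v5 (boolean): 2
Product = 2 * 9 * 9 * 2 * 2 = 648

648


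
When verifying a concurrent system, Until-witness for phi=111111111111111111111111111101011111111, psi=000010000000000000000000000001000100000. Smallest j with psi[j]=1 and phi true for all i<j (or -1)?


(phi U psi) at 0: need smallest j with psi[j]=1 and phi[i]=1 for all i in [0,j).
Scan from step 0:
  step 0: phi=1, psi=0 -> continue
  step 1: phi=1, psi=0 -> continue
  step 2: phi=1, psi=0 -> continue
  step 3: phi=1, psi=0 -> continue
  step 4: psi=1 and phi held for [0,4) -> witness found
Witness step = 4

4


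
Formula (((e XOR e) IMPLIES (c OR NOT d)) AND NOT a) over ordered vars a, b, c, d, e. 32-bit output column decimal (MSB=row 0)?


Formula: (((e XOR e) IMPLIES (c OR NOT d)) AND NOT a) over a, b, c, d, e (32 rows)
Evaluate each row (bits = a,b,c,d,e, MSB first):
  row 0 [00000]: (((0 XOR 0) IMPLIES (0 OR NOT 0)) AND NOT 0) -> 1
  row 1 [00001]: (((1 XOR 1) IMPLIES (0 OR NOT 0)) AND NOT 0) -> 1
  row 2 [00010]: (((0 XOR 0) IMPLIES (0 OR NOT 1)) AND NOT 0) -> 1
  row 3 [00011]: (((1 XOR 1) IMPLIES (0 OR NOT 1)) AND NOT 0) -> 1
  row 4 [00100]: (((0 XOR 0) IMPLIES (1 OR NOT 0)) AND NOT 0) -> 1
  row 5 [00101]: (((1 XOR 1) IMPLIES (1 OR NOT 0)) AND NOT 0) -> 1
  row 6 [00110]: (((0 XOR 0) IMPLIES (1 OR NOT 1)) AND NOT 0) -> 1
  row 7 [00111]: (((1 XOR 1) IMPLIES (1 OR NOT 1)) AND NOT 0) -> 1
  row 8 [01000]: (((0 XOR 0) IMPLIES (0 OR NOT 0)) AND NOT 0) -> 1
  row 9 [01001]: (((1 XOR 1) IMPLIES (0 OR NOT 0)) AND NOT 0) -> 1
  row 10 [01010]: (((0 XOR 0) IMPLIES (0 OR NOT 1)) AND NOT 0) -> 1
  row 11 [01011]: (((1 XOR 1) IMPLIES (0 OR NOT 1)) AND NOT 0) -> 1
  row 12 [01100]: (((0 XOR 0) IMPLIES (1 OR NOT 0)) AND NOT 0) -> 1
  row 13 [01101]: (((1 XOR 1) IMPLIES (1 OR NOT 0)) AND NOT 0) -> 1
  row 14 [01110]: (((0 XOR 0) IMPLIES (1 OR NOT 1)) AND NOT 0) -> 1
  row 15 [01111]: (((1 XOR 1) IMPLIES (1 OR NOT 1)) AND NOT 0) -> 1
  row 16 [10000]: (((0 XOR 0) IMPLIES (0 OR NOT 0)) AND NOT 1) -> 0
  row 17 [10001]: (((1 XOR 1) IMPLIES (0 OR NOT 0)) AND NOT 1) -> 0
  row 18 [10010]: (((0 XOR 0) IMPLIES (0 OR NOT 1)) AND NOT 1) -> 0
  row 19 [10011]: (((1 XOR 1) IMPLIES (0 OR NOT 1)) AND NOT 1) -> 0
  row 20 [10100]: (((0 XOR 0) IMPLIES (1 OR NOT 0)) AND NOT 1) -> 0
  row 21 [10101]: (((1 XOR 1) IMPLIES (1 OR NOT 0)) AND NOT 1) -> 0
  row 22 [10110]: (((0 XOR 0) IMPLIES (1 OR NOT 1)) AND NOT 1) -> 0
  row 23 [10111]: (((1 XOR 1) IMPLIES (1 OR NOT 1)) AND NOT 1) -> 0
  row 24 [11000]: (((0 XOR 0) IMPLIES (0 OR NOT 0)) AND NOT 1) -> 0
  row 25 [11001]: (((1 XOR 1) IMPLIES (0 OR NOT 0)) AND NOT 1) -> 0
  row 26 [11010]: (((0 XOR 0) IMPLIES (0 OR NOT 1)) AND NOT 1) -> 0
  row 27 [11011]: (((1 XOR 1) IMPLIES (0 OR NOT 1)) AND NOT 1) -> 0
  row 28 [11100]: (((0 XOR 0) IMPLIES (1 OR NOT 0)) AND NOT 1) -> 0
  row 29 [11101]: (((1 XOR 1) IMPLIES (1 OR NOT 0)) AND NOT 1) -> 0
  row 30 [11110]: (((0 XOR 0) IMPLIES (1 OR NOT 1)) AND NOT 1) -> 0
  row 31 [11111]: (((1 XOR 1) IMPLIES (1 OR NOT 1)) AND NOT 1) -> 0
Full result column, 4 rows per line (a,b,c fixed per line; d,e runs 00..11 left to right):
  rows 0-3 [a,b,c=000]: 1111  = hex F
  rows 4-7 [a,b,c=001]: 1111  = hex F
  rows 8-11 [a,b,c=010]: 1111  = hex F
  rows 12-15 [a,b,c=011]: 1111  = hex F
  rows 16-19 [a,b,c=100]: 0000  = hex 0
  rows 20-23 [a,b,c=101]: 0000  = hex 0
  rows 24-27 [a,b,c=110]: 0000  = hex 0
  rows 28-31 [a,b,c=111]: 0000  = hex 0
Output column (row 0 .. row 31) = 11111111111111110000000000000000
Output column grouped in 4s = 1111 1111 1111 1111 0000 0000 0000 0000 = 0xFFFF0000
Convert to decimal digit by digit (value = value*16 + digit):
  F -> 15
  15*16 + 15 (F) = 255
  255*16 + 15 (F) = 4095
  4095*16 + 15 (F) = 65535
  65535*16 + 0 = 1048560
  1048560*16 + 0 = 16776960
  16776960*16 + 0 = 268431360
  268431360*16 + 0 = 4294901760
Decimal = 4294901760

4294901760


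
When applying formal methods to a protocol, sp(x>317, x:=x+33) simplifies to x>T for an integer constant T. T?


Formula: sp(P, x:=E) = exists old_x. (x = E[old_x/x]) AND P[old_x/x] (old_x is the value of x before the assignment; eliminate old_x by solving x = E[old_x/x] for old_x)
Step 1: Precondition P: x>317, i.e. old_x > 317
Step 2: Assignment gives x = old_x + 33, so old_x = x - 33
Step 3: Substitute into P: x - 33 > 317
Step 4: Simplify: x > 317+33 = 350

350


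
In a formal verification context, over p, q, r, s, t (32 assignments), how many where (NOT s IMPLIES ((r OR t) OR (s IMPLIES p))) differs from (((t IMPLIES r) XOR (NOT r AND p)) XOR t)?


F1 = (NOT s IMPLIES ((r OR t) OR (s IMPLIES p)))
F2 = (((t IMPLIES r) XOR (NOT r AND p)) XOR t)
Evaluate both on each of 32 rows (bits = p,q,r,s,t):
  row 0 [00000]: F1=1 F2=1 -> 0
  row 1 [00001]: F1=1 F2=1 -> 0
  row 2 [00010]: F1=1 F2=1 -> 0
  row 3 [00011]: F1=1 F2=1 -> 0
  row 4 [00100]: F1=1 F2=1 -> 0
  row 5 [00101]: F1=1 F2=0 (differ) -> 1
  row 6 [00110]: F1=1 F2=1 -> 0
  row 7 [00111]: F1=1 F2=0 (differ) -> 1
  row 8 [01000]: F1=1 F2=1 -> 0
  row 9 [01001]: F1=1 F2=1 -> 0
  row 10 [01010]: F1=1 F2=1 -> 0
  row 11 [01011]: F1=1 F2=1 -> 0
  row 12 [01100]: F1=1 F2=1 -> 0
  row 13 [01101]: F1=1 F2=0 (differ) -> 1
  row 14 [01110]: F1=1 F2=1 -> 0
  row 15 [01111]: F1=1 F2=0 (differ) -> 1
  row 16 [10000]: F1=1 F2=0 (differ) -> 1
  row 17 [10001]: F1=1 F2=0 (differ) -> 1
  row 18 [10010]: F1=1 F2=0 (differ) -> 1
  row 19 [10011]: F1=1 F2=0 (differ) -> 1
  row 20 [10100]: F1=1 F2=1 -> 0
  row 21 [10101]: F1=1 F2=0 (differ) -> 1
  row 22 [10110]: F1=1 F2=1 -> 0
  row 23 [10111]: F1=1 F2=0 (differ) -> 1
  row 24 [11000]: F1=1 F2=0 (differ) -> 1
  row 25 [11001]: F1=1 F2=0 (differ) -> 1
  row 26 [11010]: F1=1 F2=0 (differ) -> 1
  row 27 [11011]: F1=1 F2=0 (differ) -> 1
  row 28 [11100]: F1=1 F2=1 -> 0
  row 29 [11101]: F1=1 F2=0 (differ) -> 1
  row 30 [11110]: F1=1 F2=1 -> 0
  row 31 [11111]: F1=1 F2=0 (differ) -> 1
Full result column, 8 rows per line (p,q fixed per line; r,s,t runs 000..111 left to right):
  rows 0-7 [p,q=00]: 00000101  (ones: 2)
  rows 8-15 [p,q=01]: 00000101  (ones: 2)
  rows 16-23 [p,q=10]: 11110101  (ones: 6)
  rows 24-31 [p,q=11]: 11110101  (ones: 6)
Disagreements = 2+2+6+6 = 16

16


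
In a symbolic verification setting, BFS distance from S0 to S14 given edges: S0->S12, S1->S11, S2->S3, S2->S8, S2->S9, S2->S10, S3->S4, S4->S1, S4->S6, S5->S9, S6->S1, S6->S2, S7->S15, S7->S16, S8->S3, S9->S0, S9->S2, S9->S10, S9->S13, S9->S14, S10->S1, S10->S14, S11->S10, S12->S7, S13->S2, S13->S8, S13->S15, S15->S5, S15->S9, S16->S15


BFS layer-by-layer from S0:
  dist 0: {S0}
  dist 1: {S12}
  dist 2: {S7}
  dist 3: {S15, S16}
  dist 4: {S5, S9}
  dist 5: {S2, S10, S13, S14}
  -> S14 reached at distance 5
Shortest path length = 5

5


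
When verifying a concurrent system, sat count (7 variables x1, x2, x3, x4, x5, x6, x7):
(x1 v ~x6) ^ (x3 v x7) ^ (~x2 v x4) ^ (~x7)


CNF with 4 clauses over 7 vars (128 assignments).
An assignment satisfies CNF iff every clause has >=1 true literal.
Check each row (bits = x1,x2,x3,x4,x5,x6,x7; clause T/F shown):
  row 0 [0000000]: clauses=TFTT -> 0
  row 1 [0000001]: clauses=TTTF -> 0
  row 2 [0000010]: clauses=FFTT -> 0
  row 3 [0000011]: clauses=FTTF -> 0
  row 4 [0000100]: clauses=TFTT -> 0
  (every remaining row is evaluated the same way; all 128 results are listed next)
Full result column, 8 rows per line (x1,x2,x3,x4 fixed per line; x5,x6,x7 runs 000..111 left to right):
  rows 0-7 [x1,x2,x3,x4=0000]: 00000000  (ones: 0)
  rows 8-15 [x1,x2,x3,x4=0001]: 00000000  (ones: 0)
  rows 16-23 [x1,x2,x3,x4=0010]: 10001000  (ones: 2)
  rows 24-31 [x1,x2,x3,x4=0011]: 10001000  (ones: 2)
  rows 32-39 [x1,x2,x3,x4=0100]: 00000000  (ones: 0)
  rows 40-47 [x1,x2,x3,x4=0101]: 00000000  (ones: 0)
  rows 48-55 [x1,x2,x3,x4=0110]: 00000000  (ones: 0)
  rows 56-63 [x1,x2,x3,x4=0111]: 10001000  (ones: 2)
  rows 64-71 [x1,x2,x3,x4=1000]: 00000000  (ones: 0)
  rows 72-79 [x1,x2,x3,x4=1001]: 00000000  (ones: 0)
  rows 80-87 [x1,x2,x3,x4=1010]: 10101010  (ones: 4)
  rows 88-95 [x1,x2,x3,x4=1011]: 10101010  (ones: 4)
  rows 96-103 [x1,x2,x3,x4=1100]: 00000000  (ones: 0)
  rows 104-111 [x1,x2,x3,x4=1101]: 00000000  (ones: 0)
  rows 112-119 [x1,x2,x3,x4=1110]: 00000000  (ones: 0)
  rows 120-127 [x1,x2,x3,x4=1111]: 10101010  (ones: 4)
Satisfying assignments = 0+0+2+2+0+0+0+2+0+0+4+4+0+0+0+4 = 18

18


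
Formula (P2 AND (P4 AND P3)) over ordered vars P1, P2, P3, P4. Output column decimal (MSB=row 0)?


Formula: (P2 AND (P4 AND P3)) over P1, P2, P3, P4 (16 rows)
Evaluate each row (bits = P1,P2,P3,P4, MSB first):
  row 0 [0000]: (0 AND (0 AND 0)) -> 0
  row 1 [0001]: (0 AND (1 AND 0)) -> 0
  row 2 [0010]: (0 AND (0 AND 1)) -> 0
  row 3 [0011]: (0 AND (1 AND 1)) -> 0
  row 4 [0100]: (1 AND (0 AND 0)) -> 0
  row 5 [0101]: (1 AND (1 AND 0)) -> 0
  row 6 [0110]: (1 AND (0 AND 1)) -> 0
  row 7 [0111]: (1 AND (1 AND 1)) -> 1
  row 8 [1000]: (0 AND (0 AND 0)) -> 0
  row 9 [1001]: (0 AND (1 AND 0)) -> 0
  row 10 [1010]: (0 AND (0 AND 1)) -> 0
  row 11 [1011]: (0 AND (1 AND 1)) -> 0
  row 12 [1100]: (1 AND (0 AND 0)) -> 0
  row 13 [1101]: (1 AND (1 AND 0)) -> 0
  row 14 [1110]: (1 AND (0 AND 1)) -> 0
  row 15 [1111]: (1 AND (1 AND 1)) -> 1
Full result column, 4 rows per line (P1,P2 fixed per line; P3,P4 runs 00..11 left to right):
  rows 0-3 [P1,P2=00]: 0000  = hex 0
  rows 4-7 [P1,P2=01]: 0001  = hex 1
  rows 8-11 [P1,P2=10]: 0000  = hex 0
  rows 12-15 [P1,P2=11]: 0001  = hex 1
Output column (row 0 .. row 15) = 0000000100000001
Output column grouped in 4s = 0000 0001 0000 0001 = 0x0101
Convert to decimal digit by digit (value = value*16 + digit):
  0 -> 0
  0*16 + 1 = 1
  1*16 + 0 = 16
  16*16 + 1 = 257
Decimal = 257

257


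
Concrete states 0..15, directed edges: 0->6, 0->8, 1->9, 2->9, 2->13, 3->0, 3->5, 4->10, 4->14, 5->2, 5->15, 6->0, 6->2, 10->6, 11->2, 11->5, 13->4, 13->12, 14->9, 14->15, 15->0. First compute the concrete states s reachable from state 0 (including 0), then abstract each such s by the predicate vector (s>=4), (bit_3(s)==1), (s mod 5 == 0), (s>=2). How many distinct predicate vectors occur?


BFS from 0:
Concrete reachable: {0, 2, 4, 6, 8, 9, 10, 12, 13, 14, 15}
Abstract via predicates (s>=4), (bit_3(s)==1), (s mod 5 == 0), (s>=2):
  (0,0,0,1) <- {2}
  (0,0,1,0) <- {0}
  (1,0,0,1) <- {4, 6}
  (1,1,0,1) <- {8, 9, 12, 13, 14}
  (1,1,1,1) <- {10, 15}
Distinct abstract states = 5

5


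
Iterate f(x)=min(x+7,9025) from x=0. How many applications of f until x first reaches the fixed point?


Step 1: x=0, cap=9025, increment=7
Step 2: x grows by 7 each step until capped at 9025; fixed point is x=9025
Step 3: iterations = ceil(9025/7) = 1290

1290


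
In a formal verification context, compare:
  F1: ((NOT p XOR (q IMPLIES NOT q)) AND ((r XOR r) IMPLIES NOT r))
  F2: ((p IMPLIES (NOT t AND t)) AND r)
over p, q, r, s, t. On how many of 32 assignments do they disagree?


F1 = ((NOT p XOR (q IMPLIES NOT q)) AND ((r XOR r) IMPLIES NOT r))
F2 = ((p IMPLIES (NOT t AND t)) AND r)
Evaluate both on each of 32 rows (bits = p,q,r,s,t):
  row 0 [00000]: F1=0 F2=0 -> 0
  row 1 [00001]: F1=0 F2=0 -> 0
  row 2 [00010]: F1=0 F2=0 -> 0
  row 3 [00011]: F1=0 F2=0 -> 0
  row 4 [00100]: F1=0 F2=1 (differ) -> 1
  row 5 [00101]: F1=0 F2=1 (differ) -> 1
  row 6 [00110]: F1=0 F2=1 (differ) -> 1
  row 7 [00111]: F1=0 F2=1 (differ) -> 1
  row 8 [01000]: F1=1 F2=0 (differ) -> 1
  row 9 [01001]: F1=1 F2=0 (differ) -> 1
  row 10 [01010]: F1=1 F2=0 (differ) -> 1
  row 11 [01011]: F1=1 F2=0 (differ) -> 1
  row 12 [01100]: F1=1 F2=1 -> 0
  row 13 [01101]: F1=1 F2=1 -> 0
  row 14 [01110]: F1=1 F2=1 -> 0
  row 15 [01111]: F1=1 F2=1 -> 0
  row 16 [10000]: F1=1 F2=0 (differ) -> 1
  row 17 [10001]: F1=1 F2=0 (differ) -> 1
  row 18 [10010]: F1=1 F2=0 (differ) -> 1
  row 19 [10011]: F1=1 F2=0 (differ) -> 1
  row 20 [10100]: F1=1 F2=0 (differ) -> 1
  row 21 [10101]: F1=1 F2=0 (differ) -> 1
  row 22 [10110]: F1=1 F2=0 (differ) -> 1
  row 23 [10111]: F1=1 F2=0 (differ) -> 1
  row 24 [11000]: F1=0 F2=0 -> 0
  row 25 [11001]: F1=0 F2=0 -> 0
  row 26 [11010]: F1=0 F2=0 -> 0
  row 27 [11011]: F1=0 F2=0 -> 0
  row 28 [11100]: F1=0 F2=0 -> 0
  row 29 [11101]: F1=0 F2=0 -> 0
  row 30 [11110]: F1=0 F2=0 -> 0
  row 31 [11111]: F1=0 F2=0 -> 0
Full result column, 8 rows per line (p,q fixed per line; r,s,t runs 000..111 left to right):
  rows 0-7 [p,q=00]: 00001111  (ones: 4)
  rows 8-15 [p,q=01]: 11110000  (ones: 4)
  rows 16-23 [p,q=10]: 11111111  (ones: 8)
  rows 24-31 [p,q=11]: 00000000  (ones: 0)
Disagreements = 4+4+8+0 = 16

16


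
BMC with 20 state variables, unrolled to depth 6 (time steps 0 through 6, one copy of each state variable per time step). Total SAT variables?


BMC unrolls to depth k, creating one copy of each state var for steps 0..k.
Step count = 6 + 1 = 7 (steps 0 through 6)
Vars per step = 20
Total = 20 * 7 = 140

140


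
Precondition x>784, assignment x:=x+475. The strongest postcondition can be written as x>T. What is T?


Formula: sp(P, x:=E) = exists old_x. (x = E[old_x/x]) AND P[old_x/x] (old_x is the value of x before the assignment; eliminate old_x by solving x = E[old_x/x] for old_x)
Step 1: Precondition P: x>784, i.e. old_x > 784
Step 2: Assignment gives x = old_x + 475, so old_x = x - 475
Step 3: Substitute into P: x - 475 > 784
Step 4: Simplify: x > 784+475 = 1259

1259


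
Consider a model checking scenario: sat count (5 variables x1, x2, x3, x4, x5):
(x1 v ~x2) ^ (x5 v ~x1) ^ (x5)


CNF with 3 clauses over 5 vars (32 assignments).
An assignment satisfies CNF iff every clause has >=1 true literal.
Check each row (bits = x1,x2,x3,x4,x5; clause T/F shown):
  row 0 [00000]: clauses=TTF -> 0
  row 1 [00001]: clauses=TTT -> 1
  row 2 [00010]: clauses=TTF -> 0
  row 3 [00011]: clauses=TTT -> 1
  row 4 [00100]: clauses=TTF -> 0
  row 5 [00101]: clauses=TTT -> 1
  row 6 [00110]: clauses=TTF -> 0
  row 7 [00111]: clauses=TTT -> 1
  row 8 [01000]: clauses=FTF -> 0
  row 9 [01001]: clauses=FTT -> 0
  row 10 [01010]: clauses=FTF -> 0
  row 11 [01011]: clauses=FTT -> 0
  row 12 [01100]: clauses=FTF -> 0
  row 13 [01101]: clauses=FTT -> 0
  row 14 [01110]: clauses=FTF -> 0
  row 15 [01111]: clauses=FTT -> 0
  row 16 [10000]: clauses=TFF -> 0
  row 17 [10001]: clauses=TTT -> 1
  row 18 [10010]: clauses=TFF -> 0
  row 19 [10011]: clauses=TTT -> 1
  row 20 [10100]: clauses=TFF -> 0
  row 21 [10101]: clauses=TTT -> 1
  row 22 [10110]: clauses=TFF -> 0
  row 23 [10111]: clauses=TTT -> 1
  row 24 [11000]: clauses=TFF -> 0
  row 25 [11001]: clauses=TTT -> 1
  row 26 [11010]: clauses=TFF -> 0
  row 27 [11011]: clauses=TTT -> 1
  row 28 [11100]: clauses=TFF -> 0
  row 29 [11101]: clauses=TTT -> 1
  row 30 [11110]: clauses=TFF -> 0
  row 31 [11111]: clauses=TTT -> 1
Full result column, 8 rows per line (x1,x2 fixed per line; x3,x4,x5 runs 000..111 left to right):
  rows 0-7 [x1,x2=00]: 01010101  (ones: 4)
  rows 8-15 [x1,x2=01]: 00000000  (ones: 0)
  rows 16-23 [x1,x2=10]: 01010101  (ones: 4)
  rows 24-31 [x1,x2=11]: 01010101  (ones: 4)
Satisfying assignments = 4+0+4+4 = 12

12


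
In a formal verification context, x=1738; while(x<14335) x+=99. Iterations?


Step 1: x goes from 1738 toward 14335 by 99; the body runs while x<14335, so iterations = ceil((bound-start)/step)
Step 2: Distance=12597
Step 3: ceil(12597/99)=128

128


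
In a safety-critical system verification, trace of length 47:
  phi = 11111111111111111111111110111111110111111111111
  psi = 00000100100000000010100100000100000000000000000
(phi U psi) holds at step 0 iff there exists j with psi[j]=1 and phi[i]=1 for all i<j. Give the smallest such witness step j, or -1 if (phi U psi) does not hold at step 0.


(phi U psi) at 0: need smallest j with psi[j]=1 and phi[i]=1 for all i in [0,j).
Scan from step 0:
  step 0: phi=1, psi=0 -> continue
  step 1: phi=1, psi=0 -> continue
  step 2: phi=1, psi=0 -> continue
  step 3: phi=1, psi=0 -> continue
  step 5: psi=1 and phi held for [0,5) -> witness found
Witness step = 5

5


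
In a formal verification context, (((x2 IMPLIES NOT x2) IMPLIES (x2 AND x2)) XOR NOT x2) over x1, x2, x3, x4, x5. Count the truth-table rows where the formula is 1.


Formula: (((x2 IMPLIES NOT x2) IMPLIES (x2 AND x2)) XOR NOT x2) over 5 vars (32 rows)
Evaluate each row (x1, x2, x3, x4, x5 as bits, MSB first):
  row 0 [00000]: (((0 IMPLIES NOT 0) IMPLIES (0 AND 0)) XOR NOT 0) -> 1
  row 1 [00001]: (((0 IMPLIES NOT 0) IMPLIES (0 AND 0)) XOR NOT 0) -> 1
  row 2 [00010]: (((0 IMPLIES NOT 0) IMPLIES (0 AND 0)) XOR NOT 0) -> 1
  row 3 [00011]: (((0 IMPLIES NOT 0) IMPLIES (0 AND 0)) XOR NOT 0) -> 1
  row 4 [00100]: (((0 IMPLIES NOT 0) IMPLIES (0 AND 0)) XOR NOT 0) -> 1
  row 5 [00101]: (((0 IMPLIES NOT 0) IMPLIES (0 AND 0)) XOR NOT 0) -> 1
  row 6 [00110]: (((0 IMPLIES NOT 0) IMPLIES (0 AND 0)) XOR NOT 0) -> 1
  row 7 [00111]: (((0 IMPLIES NOT 0) IMPLIES (0 AND 0)) XOR NOT 0) -> 1
  row 8 [01000]: (((1 IMPLIES NOT 1) IMPLIES (1 AND 1)) XOR NOT 1) -> 1
  row 9 [01001]: (((1 IMPLIES NOT 1) IMPLIES (1 AND 1)) XOR NOT 1) -> 1
  row 10 [01010]: (((1 IMPLIES NOT 1) IMPLIES (1 AND 1)) XOR NOT 1) -> 1
  row 11 [01011]: (((1 IMPLIES NOT 1) IMPLIES (1 AND 1)) XOR NOT 1) -> 1
  row 12 [01100]: (((1 IMPLIES NOT 1) IMPLIES (1 AND 1)) XOR NOT 1) -> 1
  row 13 [01101]: (((1 IMPLIES NOT 1) IMPLIES (1 AND 1)) XOR NOT 1) -> 1
  row 14 [01110]: (((1 IMPLIES NOT 1) IMPLIES (1 AND 1)) XOR NOT 1) -> 1
  row 15 [01111]: (((1 IMPLIES NOT 1) IMPLIES (1 AND 1)) XOR NOT 1) -> 1
  row 16 [10000]: (((0 IMPLIES NOT 0) IMPLIES (0 AND 0)) XOR NOT 0) -> 1
  row 17 [10001]: (((0 IMPLIES NOT 0) IMPLIES (0 AND 0)) XOR NOT 0) -> 1
  row 18 [10010]: (((0 IMPLIES NOT 0) IMPLIES (0 AND 0)) XOR NOT 0) -> 1
  row 19 [10011]: (((0 IMPLIES NOT 0) IMPLIES (0 AND 0)) XOR NOT 0) -> 1
  row 20 [10100]: (((0 IMPLIES NOT 0) IMPLIES (0 AND 0)) XOR NOT 0) -> 1
  row 21 [10101]: (((0 IMPLIES NOT 0) IMPLIES (0 AND 0)) XOR NOT 0) -> 1
  row 22 [10110]: (((0 IMPLIES NOT 0) IMPLIES (0 AND 0)) XOR NOT 0) -> 1
  row 23 [10111]: (((0 IMPLIES NOT 0) IMPLIES (0 AND 0)) XOR NOT 0) -> 1
  row 24 [11000]: (((1 IMPLIES NOT 1) IMPLIES (1 AND 1)) XOR NOT 1) -> 1
  row 25 [11001]: (((1 IMPLIES NOT 1) IMPLIES (1 AND 1)) XOR NOT 1) -> 1
  row 26 [11010]: (((1 IMPLIES NOT 1) IMPLIES (1 AND 1)) XOR NOT 1) -> 1
  row 27 [11011]: (((1 IMPLIES NOT 1) IMPLIES (1 AND 1)) XOR NOT 1) -> 1
  row 28 [11100]: (((1 IMPLIES NOT 1) IMPLIES (1 AND 1)) XOR NOT 1) -> 1
  row 29 [11101]: (((1 IMPLIES NOT 1) IMPLIES (1 AND 1)) XOR NOT 1) -> 1
  row 30 [11110]: (((1 IMPLIES NOT 1) IMPLIES (1 AND 1)) XOR NOT 1) -> 1
  row 31 [11111]: (((1 IMPLIES NOT 1) IMPLIES (1 AND 1)) XOR NOT 1) -> 1
Full result column, 8 rows per line (x1,x2 fixed per line; x3,x4,x5 runs 000..111 left to right):
  rows 0-7 [x1,x2=00]: 11111111  (ones: 8)
  rows 8-15 [x1,x2=01]: 11111111  (ones: 8)
  rows 16-23 [x1,x2=10]: 11111111  (ones: 8)
  rows 24-31 [x1,x2=11]: 11111111  (ones: 8)
Count of 1-rows = 8+8+8+8 = 32

32


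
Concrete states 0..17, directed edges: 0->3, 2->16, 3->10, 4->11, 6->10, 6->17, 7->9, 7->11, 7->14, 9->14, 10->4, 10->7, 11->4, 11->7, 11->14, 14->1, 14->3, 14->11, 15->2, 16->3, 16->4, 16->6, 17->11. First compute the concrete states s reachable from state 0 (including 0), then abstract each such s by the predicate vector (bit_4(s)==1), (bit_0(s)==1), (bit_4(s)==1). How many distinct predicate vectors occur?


BFS from 0:
Concrete reachable: {0, 1, 3, 4, 7, 9, 10, 11, 14}
Abstract via predicates (bit_4(s)==1), (bit_0(s)==1), (bit_4(s)==1):
  (0,0,0) <- {0, 4, 10, 14}
  (0,1,0) <- {1, 3, 7, 9, 11}
Distinct abstract states = 2

2


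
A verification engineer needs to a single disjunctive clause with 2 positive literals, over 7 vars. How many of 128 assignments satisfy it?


Step 1: Total=2^7=128
Step 2: Unsat when all 2 false: 2^5=32
Step 3: Sat=128-32=96

96


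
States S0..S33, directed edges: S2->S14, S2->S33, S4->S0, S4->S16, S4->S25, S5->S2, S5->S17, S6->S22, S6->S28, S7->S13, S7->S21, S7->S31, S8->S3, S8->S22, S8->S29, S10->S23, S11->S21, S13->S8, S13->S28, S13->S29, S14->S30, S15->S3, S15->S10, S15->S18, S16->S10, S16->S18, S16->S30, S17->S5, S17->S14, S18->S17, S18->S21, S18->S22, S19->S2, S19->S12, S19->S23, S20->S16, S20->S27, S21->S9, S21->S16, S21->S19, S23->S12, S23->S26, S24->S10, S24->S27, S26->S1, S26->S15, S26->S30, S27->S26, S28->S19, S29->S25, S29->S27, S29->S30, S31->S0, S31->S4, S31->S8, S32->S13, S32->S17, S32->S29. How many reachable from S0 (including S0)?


BFS from S0:
  layer 0: {S0}
Reachable set: {S0}
Count = 1

1


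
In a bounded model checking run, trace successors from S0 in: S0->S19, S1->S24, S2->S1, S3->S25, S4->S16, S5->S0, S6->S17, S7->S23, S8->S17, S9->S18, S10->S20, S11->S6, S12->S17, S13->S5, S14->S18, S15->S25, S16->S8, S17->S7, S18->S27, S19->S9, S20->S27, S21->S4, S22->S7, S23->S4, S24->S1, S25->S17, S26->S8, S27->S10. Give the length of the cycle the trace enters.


Trace from S0 until a state repeats:
  S0 -> S19 -> S9 -> S18 -> S27 -> S10 -> S20 -> S27
S27 first seen at step 4, revisited at step 7.
Cycle length = 7 - 4 = 3

3


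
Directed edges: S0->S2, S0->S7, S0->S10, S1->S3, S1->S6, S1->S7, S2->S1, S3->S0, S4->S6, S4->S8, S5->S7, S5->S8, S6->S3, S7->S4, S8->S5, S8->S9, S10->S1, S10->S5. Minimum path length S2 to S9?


BFS layer-by-layer from S2:
  dist 0: {S2}
  dist 1: {S1}
  dist 2: {S3, S6, S7}
  dist 3: {S0, S4}
  dist 4: {S8, S10}
  dist 5: {S5, S9}
  -> S9 reached at distance 5
Shortest path length = 5

5


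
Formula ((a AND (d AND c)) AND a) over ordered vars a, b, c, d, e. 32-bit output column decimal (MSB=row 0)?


Formula: ((a AND (d AND c)) AND a) over a, b, c, d, e (32 rows)
Evaluate each row (bits = a,b,c,d,e, MSB first):
  row 0 [00000]: ((0 AND (0 AND 0)) AND 0) -> 0
  row 1 [00001]: ((0 AND (0 AND 0)) AND 0) -> 0
  row 2 [00010]: ((0 AND (1 AND 0)) AND 0) -> 0
  row 3 [00011]: ((0 AND (1 AND 0)) AND 0) -> 0
  row 4 [00100]: ((0 AND (0 AND 1)) AND 0) -> 0
  row 5 [00101]: ((0 AND (0 AND 1)) AND 0) -> 0
  row 6 [00110]: ((0 AND (1 AND 1)) AND 0) -> 0
  row 7 [00111]: ((0 AND (1 AND 1)) AND 0) -> 0
  row 8 [01000]: ((0 AND (0 AND 0)) AND 0) -> 0
  row 9 [01001]: ((0 AND (0 AND 0)) AND 0) -> 0
  row 10 [01010]: ((0 AND (1 AND 0)) AND 0) -> 0
  row 11 [01011]: ((0 AND (1 AND 0)) AND 0) -> 0
  row 12 [01100]: ((0 AND (0 AND 1)) AND 0) -> 0
  row 13 [01101]: ((0 AND (0 AND 1)) AND 0) -> 0
  row 14 [01110]: ((0 AND (1 AND 1)) AND 0) -> 0
  row 15 [01111]: ((0 AND (1 AND 1)) AND 0) -> 0
  row 16 [10000]: ((1 AND (0 AND 0)) AND 1) -> 0
  row 17 [10001]: ((1 AND (0 AND 0)) AND 1) -> 0
  row 18 [10010]: ((1 AND (1 AND 0)) AND 1) -> 0
  row 19 [10011]: ((1 AND (1 AND 0)) AND 1) -> 0
  row 20 [10100]: ((1 AND (0 AND 1)) AND 1) -> 0
  row 21 [10101]: ((1 AND (0 AND 1)) AND 1) -> 0
  row 22 [10110]: ((1 AND (1 AND 1)) AND 1) -> 1
  row 23 [10111]: ((1 AND (1 AND 1)) AND 1) -> 1
  row 24 [11000]: ((1 AND (0 AND 0)) AND 1) -> 0
  row 25 [11001]: ((1 AND (0 AND 0)) AND 1) -> 0
  row 26 [11010]: ((1 AND (1 AND 0)) AND 1) -> 0
  row 27 [11011]: ((1 AND (1 AND 0)) AND 1) -> 0
  row 28 [11100]: ((1 AND (0 AND 1)) AND 1) -> 0
  row 29 [11101]: ((1 AND (0 AND 1)) AND 1) -> 0
  row 30 [11110]: ((1 AND (1 AND 1)) AND 1) -> 1
  row 31 [11111]: ((1 AND (1 AND 1)) AND 1) -> 1
Full result column, 4 rows per line (a,b,c fixed per line; d,e runs 00..11 left to right):
  rows 0-3 [a,b,c=000]: 0000  = hex 0
  rows 4-7 [a,b,c=001]: 0000  = hex 0
  rows 8-11 [a,b,c=010]: 0000  = hex 0
  rows 12-15 [a,b,c=011]: 0000  = hex 0
  rows 16-19 [a,b,c=100]: 0000  = hex 0
  rows 20-23 [a,b,c=101]: 0011  = hex 3
  rows 24-27 [a,b,c=110]: 0000  = hex 0
  rows 28-31 [a,b,c=111]: 0011  = hex 3
Output column (row 0 .. row 31) = 00000000000000000000001100000011
Output column grouped in 4s = 0000 0000 0000 0000 0000 0011 0000 0011 = 0x00000303
Convert to decimal digit by digit (value = value*16 + digit):
  0 -> 0
  0*16 + 0 = 0
  0*16 + 0 = 0
  0*16 + 0 = 0
  0*16 + 0 = 0
  0*16 + 3 = 3
  3*16 + 0 = 48
  48*16 + 3 = 771
Decimal = 771

771
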